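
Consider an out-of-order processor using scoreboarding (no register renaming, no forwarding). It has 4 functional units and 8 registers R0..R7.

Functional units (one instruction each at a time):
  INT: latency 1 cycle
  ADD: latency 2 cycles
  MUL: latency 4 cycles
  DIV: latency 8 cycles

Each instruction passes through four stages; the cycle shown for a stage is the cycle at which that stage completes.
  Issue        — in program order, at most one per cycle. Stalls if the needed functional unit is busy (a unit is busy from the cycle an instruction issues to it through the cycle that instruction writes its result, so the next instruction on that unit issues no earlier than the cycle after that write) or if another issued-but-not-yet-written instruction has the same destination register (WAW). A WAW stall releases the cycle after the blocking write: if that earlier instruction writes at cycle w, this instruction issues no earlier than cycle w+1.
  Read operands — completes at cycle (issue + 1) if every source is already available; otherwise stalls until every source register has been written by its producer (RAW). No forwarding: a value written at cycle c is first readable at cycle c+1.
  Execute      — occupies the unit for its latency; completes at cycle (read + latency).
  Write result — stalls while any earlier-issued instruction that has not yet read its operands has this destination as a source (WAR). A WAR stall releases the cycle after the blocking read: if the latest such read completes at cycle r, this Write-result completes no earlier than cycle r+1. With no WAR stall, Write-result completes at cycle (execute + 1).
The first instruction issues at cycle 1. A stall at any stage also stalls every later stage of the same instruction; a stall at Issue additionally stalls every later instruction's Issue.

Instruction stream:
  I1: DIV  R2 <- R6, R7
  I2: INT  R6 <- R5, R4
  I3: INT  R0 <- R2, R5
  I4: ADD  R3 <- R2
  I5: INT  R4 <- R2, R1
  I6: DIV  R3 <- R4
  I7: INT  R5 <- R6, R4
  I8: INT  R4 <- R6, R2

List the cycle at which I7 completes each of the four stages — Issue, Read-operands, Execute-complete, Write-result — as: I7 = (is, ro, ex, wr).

cycle 1: issue I1 (DIV)
cycle 2: I1 read-ops, issue I2 (INT)
cycle 3: I2 read-ops
cycle 4: I2 finished on INT
cycle 5: I2→R6
cycle 6: issue I3 (INT)
cycle 7: issue I4 (ADD)
cycle 10: I1 finished on DIV
cycle 11: I1→R2
cycle 12: I3 read-ops, I4 read-ops
cycle 13: I3 finished on INT
cycle 14: I3→R0, I4 finished on ADD
cycle 15: I4→R3, issue I5 (INT)
cycle 16: I5 read-ops, issue I6 (DIV)
cycle 17: I5 finished on INT
cycle 18: I5→R4
cycle 19: I6 read-ops, issue I7 (INT)
cycle 20: I7 read-ops
cycle 21: I7 finished on INT
cycle 22: I7→R5
cycle 23: issue I8 (INT)
cycle 24: I8 read-ops
cycle 25: I8 finished on INT
cycle 26: I8→R4
cycle 27: I6 finished on DIV
cycle 28: I6→R3

I7 = (19, 20, 21, 22)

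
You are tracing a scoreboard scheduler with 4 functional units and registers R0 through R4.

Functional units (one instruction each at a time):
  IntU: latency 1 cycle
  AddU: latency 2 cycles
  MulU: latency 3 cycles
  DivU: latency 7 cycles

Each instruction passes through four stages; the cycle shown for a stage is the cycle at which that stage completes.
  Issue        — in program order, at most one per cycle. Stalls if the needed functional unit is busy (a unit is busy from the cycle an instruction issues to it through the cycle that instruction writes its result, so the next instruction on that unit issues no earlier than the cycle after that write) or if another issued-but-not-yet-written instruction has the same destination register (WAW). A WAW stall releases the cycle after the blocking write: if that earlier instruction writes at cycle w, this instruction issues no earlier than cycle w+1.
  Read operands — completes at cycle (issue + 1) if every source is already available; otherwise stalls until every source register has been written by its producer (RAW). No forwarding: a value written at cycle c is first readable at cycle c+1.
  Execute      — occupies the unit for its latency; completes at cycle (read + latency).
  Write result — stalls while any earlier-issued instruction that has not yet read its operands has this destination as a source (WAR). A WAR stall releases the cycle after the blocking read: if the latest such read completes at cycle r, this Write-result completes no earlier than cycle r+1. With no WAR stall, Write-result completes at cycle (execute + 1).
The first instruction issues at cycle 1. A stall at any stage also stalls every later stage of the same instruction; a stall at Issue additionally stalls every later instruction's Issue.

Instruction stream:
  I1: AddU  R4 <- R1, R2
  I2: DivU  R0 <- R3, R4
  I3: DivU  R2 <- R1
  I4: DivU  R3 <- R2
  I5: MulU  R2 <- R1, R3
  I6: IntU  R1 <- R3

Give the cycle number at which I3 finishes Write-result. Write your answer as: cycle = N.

cycle = 24

cycle 1: I1 issues→AddU
cycle 2: I1 reads; I2 issues→DivU
cycle 4: I1 exec-done
cycle 5: I1 writes R4
cycle 6: I2 reads
cycle 13: I2 exec-done
cycle 14: I2 writes R0
cycle 15: I3 issues→DivU
cycle 16: I3 reads
cycle 23: I3 exec-done
cycle 24: I3 writes R2
cycle 25: I4 issues→DivU
cycle 26: I4 reads; I5 issues→MulU
cycle 27: I6 issues→IntU
cycle 33: I4 exec-done
cycle 34: I4 writes R3
cycle 35: I5 reads; I6 reads
cycle 36: I6 exec-done
cycle 37: I6 writes R1
cycle 38: I5 exec-done
cycle 39: I5 writes R2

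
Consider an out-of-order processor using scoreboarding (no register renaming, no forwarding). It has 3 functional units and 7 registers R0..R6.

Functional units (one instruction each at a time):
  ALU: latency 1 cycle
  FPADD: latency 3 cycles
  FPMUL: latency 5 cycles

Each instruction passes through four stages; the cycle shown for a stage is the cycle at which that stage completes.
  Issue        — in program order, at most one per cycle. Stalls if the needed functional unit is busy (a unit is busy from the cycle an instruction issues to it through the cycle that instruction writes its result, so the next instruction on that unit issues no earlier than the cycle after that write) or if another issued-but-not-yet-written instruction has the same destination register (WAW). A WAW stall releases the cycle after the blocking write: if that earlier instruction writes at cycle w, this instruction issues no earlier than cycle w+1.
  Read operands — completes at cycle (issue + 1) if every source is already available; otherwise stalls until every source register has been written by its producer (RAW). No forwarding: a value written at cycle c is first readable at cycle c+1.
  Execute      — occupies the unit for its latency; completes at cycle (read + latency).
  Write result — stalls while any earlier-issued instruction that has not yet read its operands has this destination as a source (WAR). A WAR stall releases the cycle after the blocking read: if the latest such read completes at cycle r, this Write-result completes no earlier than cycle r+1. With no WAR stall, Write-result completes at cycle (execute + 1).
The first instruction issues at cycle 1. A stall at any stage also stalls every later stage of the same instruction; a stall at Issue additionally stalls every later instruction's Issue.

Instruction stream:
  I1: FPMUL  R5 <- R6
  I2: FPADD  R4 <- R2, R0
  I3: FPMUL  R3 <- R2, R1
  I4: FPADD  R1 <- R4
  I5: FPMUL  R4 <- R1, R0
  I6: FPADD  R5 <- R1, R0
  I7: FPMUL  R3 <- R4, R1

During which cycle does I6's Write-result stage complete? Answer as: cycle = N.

cycle = 23

[I1] 1/2/7/8
[I2] 2/3/6/7
[I3] 9/10/15/16  (struct: FPMUL busy until I1 writes@8)
[I4] 10/11/14/15
[I5] 17/18/23/24  (struct: FPMUL busy until I3 writes@16)
[I6] 18/19/22/23
[I7] 25/26/31/32  (struct: FPMUL busy until I5 writes@24)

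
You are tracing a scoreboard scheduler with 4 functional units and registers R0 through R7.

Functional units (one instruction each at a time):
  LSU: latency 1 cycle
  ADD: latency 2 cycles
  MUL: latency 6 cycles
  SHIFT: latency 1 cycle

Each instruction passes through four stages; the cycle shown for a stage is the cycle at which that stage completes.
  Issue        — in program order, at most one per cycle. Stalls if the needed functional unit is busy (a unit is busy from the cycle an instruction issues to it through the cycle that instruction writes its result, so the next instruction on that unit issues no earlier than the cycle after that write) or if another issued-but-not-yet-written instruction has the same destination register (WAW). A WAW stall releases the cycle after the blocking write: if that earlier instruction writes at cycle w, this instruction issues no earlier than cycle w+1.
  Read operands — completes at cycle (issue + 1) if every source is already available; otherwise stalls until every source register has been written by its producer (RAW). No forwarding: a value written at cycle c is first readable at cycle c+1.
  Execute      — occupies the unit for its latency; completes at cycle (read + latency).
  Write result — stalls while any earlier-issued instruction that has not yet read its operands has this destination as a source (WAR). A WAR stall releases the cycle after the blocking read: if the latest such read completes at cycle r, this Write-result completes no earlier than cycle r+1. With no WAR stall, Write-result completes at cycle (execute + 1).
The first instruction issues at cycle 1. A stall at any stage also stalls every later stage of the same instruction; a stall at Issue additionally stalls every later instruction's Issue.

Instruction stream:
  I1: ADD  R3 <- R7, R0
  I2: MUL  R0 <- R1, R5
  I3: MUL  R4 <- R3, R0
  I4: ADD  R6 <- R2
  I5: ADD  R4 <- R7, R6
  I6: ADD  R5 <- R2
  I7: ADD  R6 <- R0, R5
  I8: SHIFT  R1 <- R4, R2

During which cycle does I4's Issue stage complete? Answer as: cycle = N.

I1 -> (1, 2, 4, 5)
I2 -> (2, 3, 9, 10)
I3 -> (11, 12, 18, 19)  // struct: MUL busy until I2 writes@10
I4 -> (12, 13, 15, 16)
I5 -> (20, 21, 23, 24)  // WAW R4: wait I3 write@19
I6 -> (25, 26, 28, 29)  // struct: ADD busy until I5 writes@24
I7 -> (30, 31, 33, 34)  // struct: ADD busy until I6 writes@29
I8 -> (31, 32, 33, 34)

cycle = 12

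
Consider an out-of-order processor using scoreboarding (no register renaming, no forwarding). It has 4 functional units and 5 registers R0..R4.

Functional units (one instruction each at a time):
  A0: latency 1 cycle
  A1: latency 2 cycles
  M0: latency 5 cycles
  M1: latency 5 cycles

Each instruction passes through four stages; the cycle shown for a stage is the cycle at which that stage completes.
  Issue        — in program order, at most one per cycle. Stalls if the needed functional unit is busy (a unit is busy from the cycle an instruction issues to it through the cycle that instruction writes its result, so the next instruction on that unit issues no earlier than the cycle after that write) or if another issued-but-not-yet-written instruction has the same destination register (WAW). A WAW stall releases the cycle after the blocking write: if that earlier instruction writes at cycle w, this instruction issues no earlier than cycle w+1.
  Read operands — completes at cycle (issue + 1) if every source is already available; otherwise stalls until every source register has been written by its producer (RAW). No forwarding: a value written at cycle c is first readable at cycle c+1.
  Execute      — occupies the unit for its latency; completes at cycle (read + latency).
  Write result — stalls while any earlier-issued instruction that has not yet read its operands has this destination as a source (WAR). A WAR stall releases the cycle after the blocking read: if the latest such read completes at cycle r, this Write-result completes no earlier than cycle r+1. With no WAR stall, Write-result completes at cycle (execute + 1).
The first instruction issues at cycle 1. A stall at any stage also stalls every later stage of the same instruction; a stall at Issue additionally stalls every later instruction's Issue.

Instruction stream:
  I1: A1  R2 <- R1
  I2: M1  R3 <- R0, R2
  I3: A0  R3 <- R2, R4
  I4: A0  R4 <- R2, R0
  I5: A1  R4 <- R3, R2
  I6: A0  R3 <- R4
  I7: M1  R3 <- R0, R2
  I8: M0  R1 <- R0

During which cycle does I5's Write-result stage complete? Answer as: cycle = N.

1) issue 1, read 2, done 4, write 5
2) issue 2, read 6, done 11, write 12  <RAW R2: wait I1 write@5>
3) issue 13, read 14, done 15, write 16  <WAW R3: wait I2 write@12>
4) issue 17, read 18, done 19, write 20  <struct: A0 busy until I3 writes@16>
5) issue 21, read 22, done 24, write 25  <WAW R4: wait I4 write@20>
6) issue 22, read 26, done 27, write 28  <RAW R4: wait I5 write@25>
7) issue 29, read 30, done 35, write 36  <WAW R3: wait I6 write@28>
8) issue 30, read 31, done 36, write 37

cycle = 25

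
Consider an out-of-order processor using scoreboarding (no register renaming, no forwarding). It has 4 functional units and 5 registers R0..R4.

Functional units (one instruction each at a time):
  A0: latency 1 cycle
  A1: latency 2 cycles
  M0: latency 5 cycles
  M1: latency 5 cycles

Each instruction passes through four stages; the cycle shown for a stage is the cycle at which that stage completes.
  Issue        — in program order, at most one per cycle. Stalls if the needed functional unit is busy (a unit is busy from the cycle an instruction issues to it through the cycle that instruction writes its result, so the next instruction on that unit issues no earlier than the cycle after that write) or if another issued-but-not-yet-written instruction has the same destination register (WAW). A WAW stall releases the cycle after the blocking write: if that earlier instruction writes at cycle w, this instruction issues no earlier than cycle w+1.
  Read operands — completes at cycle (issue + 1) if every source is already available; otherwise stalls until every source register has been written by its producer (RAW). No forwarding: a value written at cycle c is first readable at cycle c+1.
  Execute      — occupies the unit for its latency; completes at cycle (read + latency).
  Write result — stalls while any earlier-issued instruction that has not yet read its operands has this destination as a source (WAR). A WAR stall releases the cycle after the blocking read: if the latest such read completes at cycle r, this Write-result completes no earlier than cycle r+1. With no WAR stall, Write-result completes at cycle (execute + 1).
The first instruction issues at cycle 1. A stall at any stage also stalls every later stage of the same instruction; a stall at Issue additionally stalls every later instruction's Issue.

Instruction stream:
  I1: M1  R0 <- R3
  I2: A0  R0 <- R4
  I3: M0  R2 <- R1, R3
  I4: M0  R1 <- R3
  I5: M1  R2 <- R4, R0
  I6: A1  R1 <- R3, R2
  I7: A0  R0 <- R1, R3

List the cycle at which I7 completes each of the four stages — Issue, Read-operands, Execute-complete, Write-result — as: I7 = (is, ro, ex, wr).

t=1  issue I1 (M1)
t=2  I1 read-ops
t=7  I1 finished on M1
t=8  I1→R0
t=9  issue I2 (A0)
t=10  I2 read-ops · issue I3 (M0)
t=11  I2 finished on A0 · I3 read-ops
t=12  I2→R0
t=16  I3 finished on M0
t=17  I3→R2
t=18  issue I4 (M0)
t=19  I4 read-ops · issue I5 (M1)
t=20  I5 read-ops
t=24  I4 finished on M0
t=25  I4→R1 · I5 finished on M1
t=26  I5→R2 · issue I6 (A1)
t=27  I6 read-ops · issue I7 (A0)
t=29  I6 finished on A1
t=30  I6→R1
t=31  I7 read-ops
t=32  I7 finished on A0
t=33  I7→R0

I7 = (27, 31, 32, 33)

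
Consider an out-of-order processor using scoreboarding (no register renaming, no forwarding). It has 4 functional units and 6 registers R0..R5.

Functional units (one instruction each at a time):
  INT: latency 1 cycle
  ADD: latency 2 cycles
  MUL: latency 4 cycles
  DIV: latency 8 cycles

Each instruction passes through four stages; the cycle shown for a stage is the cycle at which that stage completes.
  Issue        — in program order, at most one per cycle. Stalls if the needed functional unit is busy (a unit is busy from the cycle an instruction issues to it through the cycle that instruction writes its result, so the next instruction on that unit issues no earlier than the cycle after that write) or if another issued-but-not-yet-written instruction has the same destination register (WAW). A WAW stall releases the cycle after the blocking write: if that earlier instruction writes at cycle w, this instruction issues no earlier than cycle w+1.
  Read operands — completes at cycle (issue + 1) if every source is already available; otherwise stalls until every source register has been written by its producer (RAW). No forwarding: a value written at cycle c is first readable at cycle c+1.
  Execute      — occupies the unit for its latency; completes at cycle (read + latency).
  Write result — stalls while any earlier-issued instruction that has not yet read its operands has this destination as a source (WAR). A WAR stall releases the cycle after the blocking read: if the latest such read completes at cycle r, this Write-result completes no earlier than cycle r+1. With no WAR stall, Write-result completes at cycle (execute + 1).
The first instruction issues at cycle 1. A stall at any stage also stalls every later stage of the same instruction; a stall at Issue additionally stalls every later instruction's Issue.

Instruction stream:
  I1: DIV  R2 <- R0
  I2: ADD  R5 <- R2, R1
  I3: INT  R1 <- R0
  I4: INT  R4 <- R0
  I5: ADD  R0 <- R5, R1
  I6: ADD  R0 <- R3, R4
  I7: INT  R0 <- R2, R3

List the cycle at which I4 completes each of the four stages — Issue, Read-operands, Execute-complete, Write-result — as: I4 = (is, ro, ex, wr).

I4 = (14, 15, 16, 17)

[1] I1→DIV
[2] I1 RO · I2→ADD
[3] I3→INT
[4] I3 RO
[5] I3 EX
[10] I1 EX
[11] I1 WR R2
[12] I2 RO
[13] I3 WR R1
[14] I2 EX · I4→INT
[15] I2 WR R5 · I4 RO
[16] I4 EX · I5→ADD
[17] I4 WR R4 · I5 RO
[19] I5 EX
[20] I5 WR R0
[21] I6→ADD
[22] I6 RO
[24] I6 EX
[25] I6 WR R0
[26] I7→INT
[27] I7 RO
[28] I7 EX
[29] I7 WR R0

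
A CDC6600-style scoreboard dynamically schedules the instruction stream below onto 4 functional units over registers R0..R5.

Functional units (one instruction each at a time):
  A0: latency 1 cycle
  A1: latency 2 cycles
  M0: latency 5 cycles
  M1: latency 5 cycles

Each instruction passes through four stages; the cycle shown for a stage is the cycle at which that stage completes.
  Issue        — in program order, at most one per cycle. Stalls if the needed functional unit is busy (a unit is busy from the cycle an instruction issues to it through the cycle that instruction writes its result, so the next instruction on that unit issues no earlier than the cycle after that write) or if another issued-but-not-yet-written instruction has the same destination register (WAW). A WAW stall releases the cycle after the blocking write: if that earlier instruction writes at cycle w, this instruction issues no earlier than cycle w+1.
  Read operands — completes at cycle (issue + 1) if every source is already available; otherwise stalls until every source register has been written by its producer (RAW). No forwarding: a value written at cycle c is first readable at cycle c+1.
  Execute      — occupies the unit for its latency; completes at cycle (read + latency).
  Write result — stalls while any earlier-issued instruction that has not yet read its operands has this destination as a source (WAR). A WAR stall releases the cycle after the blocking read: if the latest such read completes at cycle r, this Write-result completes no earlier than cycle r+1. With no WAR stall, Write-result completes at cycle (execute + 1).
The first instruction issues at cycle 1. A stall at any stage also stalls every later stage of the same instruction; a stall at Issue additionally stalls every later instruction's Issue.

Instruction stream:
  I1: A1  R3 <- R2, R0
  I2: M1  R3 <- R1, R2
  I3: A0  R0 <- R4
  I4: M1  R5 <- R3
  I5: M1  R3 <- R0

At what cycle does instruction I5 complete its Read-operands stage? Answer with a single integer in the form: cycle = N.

1) issue 1, read 2, done 4, write 5
2) issue 6, read 7, done 12, write 13  <WAW R3: wait I1 write@5>
3) issue 7, read 8, done 9, write 10
4) issue 14, read 15, done 20, write 21  <struct: M1 busy until I2 writes@13>
5) issue 22, read 23, done 28, write 29  <struct: M1 busy until I4 writes@21>

cycle = 23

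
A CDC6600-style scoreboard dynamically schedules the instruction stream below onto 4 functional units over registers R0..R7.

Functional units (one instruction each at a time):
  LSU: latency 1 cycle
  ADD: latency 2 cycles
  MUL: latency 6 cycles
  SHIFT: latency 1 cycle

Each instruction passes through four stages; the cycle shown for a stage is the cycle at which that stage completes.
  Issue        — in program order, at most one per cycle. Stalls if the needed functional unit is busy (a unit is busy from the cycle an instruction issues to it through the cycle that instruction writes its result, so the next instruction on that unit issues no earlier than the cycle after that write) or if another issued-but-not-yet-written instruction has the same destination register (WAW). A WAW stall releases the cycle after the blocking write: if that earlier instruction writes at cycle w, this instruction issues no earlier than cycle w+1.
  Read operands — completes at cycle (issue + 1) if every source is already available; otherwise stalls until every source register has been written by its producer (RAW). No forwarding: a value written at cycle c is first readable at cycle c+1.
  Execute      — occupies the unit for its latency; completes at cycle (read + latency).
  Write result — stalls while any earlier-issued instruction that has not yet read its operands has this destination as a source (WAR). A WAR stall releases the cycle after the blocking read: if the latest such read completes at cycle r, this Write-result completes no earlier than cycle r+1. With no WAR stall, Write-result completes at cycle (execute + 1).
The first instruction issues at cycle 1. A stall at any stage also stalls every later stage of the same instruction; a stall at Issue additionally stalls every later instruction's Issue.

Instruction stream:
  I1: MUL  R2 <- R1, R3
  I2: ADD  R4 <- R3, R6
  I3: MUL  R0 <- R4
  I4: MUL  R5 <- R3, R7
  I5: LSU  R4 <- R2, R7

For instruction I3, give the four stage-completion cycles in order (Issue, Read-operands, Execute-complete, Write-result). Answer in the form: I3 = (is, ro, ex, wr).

I3 = (10, 11, 17, 18)

cycle 1: issue I1 (MUL)
cycle 2: I1 read-ops; issue I2 (ADD)
cycle 3: I2 read-ops
cycle 5: I2 finished on ADD
cycle 6: I2→R4
cycle 8: I1 finished on MUL
cycle 9: I1→R2
cycle 10: issue I3 (MUL)
cycle 11: I3 read-ops
cycle 17: I3 finished on MUL
cycle 18: I3→R0
cycle 19: issue I4 (MUL)
cycle 20: I4 read-ops; issue I5 (LSU)
cycle 21: I5 read-ops
cycle 22: I5 finished on LSU
cycle 23: I5→R4
cycle 26: I4 finished on MUL
cycle 27: I4→R5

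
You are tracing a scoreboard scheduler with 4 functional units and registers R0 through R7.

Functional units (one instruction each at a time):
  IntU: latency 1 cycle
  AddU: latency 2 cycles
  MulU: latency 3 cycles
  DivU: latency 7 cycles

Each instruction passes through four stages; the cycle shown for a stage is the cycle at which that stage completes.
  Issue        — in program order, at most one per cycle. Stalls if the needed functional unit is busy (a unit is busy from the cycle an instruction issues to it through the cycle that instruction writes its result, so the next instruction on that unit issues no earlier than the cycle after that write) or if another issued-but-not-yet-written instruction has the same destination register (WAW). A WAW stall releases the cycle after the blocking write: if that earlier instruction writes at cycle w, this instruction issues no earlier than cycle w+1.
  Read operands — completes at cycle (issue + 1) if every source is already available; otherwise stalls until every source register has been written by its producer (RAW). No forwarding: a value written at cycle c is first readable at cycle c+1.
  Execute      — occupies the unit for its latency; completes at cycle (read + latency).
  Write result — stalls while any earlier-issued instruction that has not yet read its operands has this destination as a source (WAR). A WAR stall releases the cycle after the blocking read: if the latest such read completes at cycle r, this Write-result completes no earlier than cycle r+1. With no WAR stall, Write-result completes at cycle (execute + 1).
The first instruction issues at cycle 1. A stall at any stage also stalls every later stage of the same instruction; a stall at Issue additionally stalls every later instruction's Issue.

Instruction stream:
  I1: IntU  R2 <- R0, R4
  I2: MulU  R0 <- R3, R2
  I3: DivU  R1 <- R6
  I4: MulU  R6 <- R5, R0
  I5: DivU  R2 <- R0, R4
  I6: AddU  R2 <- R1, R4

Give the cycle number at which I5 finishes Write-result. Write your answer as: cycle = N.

cycle = 22

[1] I1→IntU
[2] I1 RO · I2→MulU
[3] I1 EX · I3→DivU
[4] I1 WR R2 · I3 RO
[5] I2 RO
[8] I2 EX
[9] I2 WR R0
[10] I4→MulU
[11] I3 EX · I4 RO
[12] I3 WR R1
[13] I5→DivU
[14] I4 EX · I5 RO
[15] I4 WR R6
[21] I5 EX
[22] I5 WR R2
[23] I6→AddU
[24] I6 RO
[26] I6 EX
[27] I6 WR R2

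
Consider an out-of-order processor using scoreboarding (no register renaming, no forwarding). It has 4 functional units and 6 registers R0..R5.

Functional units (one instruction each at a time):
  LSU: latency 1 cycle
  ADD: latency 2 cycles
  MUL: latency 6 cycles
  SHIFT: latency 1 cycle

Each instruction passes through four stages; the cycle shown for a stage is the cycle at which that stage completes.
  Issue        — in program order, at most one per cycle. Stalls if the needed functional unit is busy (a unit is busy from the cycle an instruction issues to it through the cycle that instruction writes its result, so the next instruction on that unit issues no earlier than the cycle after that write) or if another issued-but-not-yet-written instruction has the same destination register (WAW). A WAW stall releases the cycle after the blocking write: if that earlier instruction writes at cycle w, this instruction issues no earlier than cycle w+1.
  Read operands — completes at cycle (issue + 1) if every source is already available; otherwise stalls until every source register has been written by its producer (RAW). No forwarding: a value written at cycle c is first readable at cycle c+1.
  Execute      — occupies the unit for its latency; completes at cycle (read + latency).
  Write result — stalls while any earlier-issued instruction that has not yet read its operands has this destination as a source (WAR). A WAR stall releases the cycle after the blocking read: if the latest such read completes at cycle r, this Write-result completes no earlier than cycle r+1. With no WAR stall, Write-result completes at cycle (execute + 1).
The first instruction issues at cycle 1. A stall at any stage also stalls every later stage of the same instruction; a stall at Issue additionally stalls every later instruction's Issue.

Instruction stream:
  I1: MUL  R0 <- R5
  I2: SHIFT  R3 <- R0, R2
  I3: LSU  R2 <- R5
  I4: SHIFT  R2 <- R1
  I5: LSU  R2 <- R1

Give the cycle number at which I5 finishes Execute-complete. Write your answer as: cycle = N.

cycle = 19

c1: I1 dispatched to MUL
c2: I1 operands ready | I2 dispatched to SHIFT
c3: I3 dispatched to LSU
c4: I3 operands ready
c5: I3 complete
c8: I1 complete
c9: R0←I1
c10: I2 operands ready
c11: I2 complete | R2←I3
c12: R3←I2
c13: I4 dispatched to SHIFT
c14: I4 operands ready
c15: I4 complete
c16: R2←I4
c17: I5 dispatched to LSU
c18: I5 operands ready
c19: I5 complete
c20: R2←I5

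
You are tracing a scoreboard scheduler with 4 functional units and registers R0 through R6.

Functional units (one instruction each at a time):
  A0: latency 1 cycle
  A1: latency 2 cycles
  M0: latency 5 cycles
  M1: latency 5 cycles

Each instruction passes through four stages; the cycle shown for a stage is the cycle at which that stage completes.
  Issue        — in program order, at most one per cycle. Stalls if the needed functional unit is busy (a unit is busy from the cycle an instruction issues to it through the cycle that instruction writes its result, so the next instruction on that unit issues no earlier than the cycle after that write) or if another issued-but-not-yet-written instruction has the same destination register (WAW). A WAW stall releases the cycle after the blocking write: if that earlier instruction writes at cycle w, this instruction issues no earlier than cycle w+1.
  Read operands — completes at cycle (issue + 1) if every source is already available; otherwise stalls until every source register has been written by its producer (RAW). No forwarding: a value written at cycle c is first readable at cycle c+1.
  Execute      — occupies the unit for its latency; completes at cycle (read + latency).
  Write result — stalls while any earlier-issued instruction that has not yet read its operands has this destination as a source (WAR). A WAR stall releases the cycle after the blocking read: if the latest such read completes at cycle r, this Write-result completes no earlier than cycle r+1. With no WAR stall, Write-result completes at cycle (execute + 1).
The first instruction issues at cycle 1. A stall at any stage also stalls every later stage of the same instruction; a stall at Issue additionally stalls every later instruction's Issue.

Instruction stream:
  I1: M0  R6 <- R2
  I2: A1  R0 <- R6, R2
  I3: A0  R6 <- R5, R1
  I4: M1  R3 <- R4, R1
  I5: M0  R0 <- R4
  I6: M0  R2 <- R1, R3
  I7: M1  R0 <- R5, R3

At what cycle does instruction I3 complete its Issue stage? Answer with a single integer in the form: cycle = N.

I1 -> (1, 2, 7, 8)
I2 -> (2, 9, 11, 12)  // RAW R6: wait I1 write@8
I3 -> (9, 10, 11, 12)  // WAW R6: wait I1 write@8
I4 -> (10, 11, 16, 17)
I5 -> (13, 14, 19, 20)  // WAW R0: wait I2 write@12
I6 -> (21, 22, 27, 28)  // struct: M0 busy until I5 writes@20
I7 -> (22, 23, 28, 29)

cycle = 9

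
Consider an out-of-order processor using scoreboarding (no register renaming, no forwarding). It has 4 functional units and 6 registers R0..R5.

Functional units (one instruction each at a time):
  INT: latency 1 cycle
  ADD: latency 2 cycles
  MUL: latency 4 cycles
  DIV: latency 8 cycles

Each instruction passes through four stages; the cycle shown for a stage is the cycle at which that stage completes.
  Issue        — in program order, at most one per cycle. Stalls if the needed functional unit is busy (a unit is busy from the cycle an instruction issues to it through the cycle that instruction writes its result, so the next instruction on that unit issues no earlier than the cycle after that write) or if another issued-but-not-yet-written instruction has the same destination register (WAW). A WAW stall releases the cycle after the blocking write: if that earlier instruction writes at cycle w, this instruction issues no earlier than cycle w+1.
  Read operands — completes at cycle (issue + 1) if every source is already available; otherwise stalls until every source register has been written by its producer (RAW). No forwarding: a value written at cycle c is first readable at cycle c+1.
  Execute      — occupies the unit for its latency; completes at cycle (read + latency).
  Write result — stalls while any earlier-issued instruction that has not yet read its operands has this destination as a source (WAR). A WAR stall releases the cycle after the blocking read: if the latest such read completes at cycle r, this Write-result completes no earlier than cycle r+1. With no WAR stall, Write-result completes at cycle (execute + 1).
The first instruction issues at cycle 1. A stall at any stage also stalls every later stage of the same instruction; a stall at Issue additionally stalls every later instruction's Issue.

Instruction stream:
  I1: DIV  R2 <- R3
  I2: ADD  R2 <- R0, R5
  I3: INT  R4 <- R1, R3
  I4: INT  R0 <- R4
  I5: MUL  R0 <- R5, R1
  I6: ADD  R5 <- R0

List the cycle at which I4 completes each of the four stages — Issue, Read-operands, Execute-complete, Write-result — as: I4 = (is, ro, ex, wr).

cycle 1: I1 issues→DIV
cycle 2: I1 reads
cycle 10: I1 exec-done
cycle 11: I1 writes R2
cycle 12: I2 issues→ADD
cycle 13: I2 reads; I3 issues→INT
cycle 14: I3 reads
cycle 15: I2 exec-done; I3 exec-done
cycle 16: I2 writes R2; I3 writes R4
cycle 17: I4 issues→INT
cycle 18: I4 reads
cycle 19: I4 exec-done
cycle 20: I4 writes R0
cycle 21: I5 issues→MUL
cycle 22: I5 reads; I6 issues→ADD
cycle 26: I5 exec-done
cycle 27: I5 writes R0
cycle 28: I6 reads
cycle 30: I6 exec-done
cycle 31: I6 writes R5

I4 = (17, 18, 19, 20)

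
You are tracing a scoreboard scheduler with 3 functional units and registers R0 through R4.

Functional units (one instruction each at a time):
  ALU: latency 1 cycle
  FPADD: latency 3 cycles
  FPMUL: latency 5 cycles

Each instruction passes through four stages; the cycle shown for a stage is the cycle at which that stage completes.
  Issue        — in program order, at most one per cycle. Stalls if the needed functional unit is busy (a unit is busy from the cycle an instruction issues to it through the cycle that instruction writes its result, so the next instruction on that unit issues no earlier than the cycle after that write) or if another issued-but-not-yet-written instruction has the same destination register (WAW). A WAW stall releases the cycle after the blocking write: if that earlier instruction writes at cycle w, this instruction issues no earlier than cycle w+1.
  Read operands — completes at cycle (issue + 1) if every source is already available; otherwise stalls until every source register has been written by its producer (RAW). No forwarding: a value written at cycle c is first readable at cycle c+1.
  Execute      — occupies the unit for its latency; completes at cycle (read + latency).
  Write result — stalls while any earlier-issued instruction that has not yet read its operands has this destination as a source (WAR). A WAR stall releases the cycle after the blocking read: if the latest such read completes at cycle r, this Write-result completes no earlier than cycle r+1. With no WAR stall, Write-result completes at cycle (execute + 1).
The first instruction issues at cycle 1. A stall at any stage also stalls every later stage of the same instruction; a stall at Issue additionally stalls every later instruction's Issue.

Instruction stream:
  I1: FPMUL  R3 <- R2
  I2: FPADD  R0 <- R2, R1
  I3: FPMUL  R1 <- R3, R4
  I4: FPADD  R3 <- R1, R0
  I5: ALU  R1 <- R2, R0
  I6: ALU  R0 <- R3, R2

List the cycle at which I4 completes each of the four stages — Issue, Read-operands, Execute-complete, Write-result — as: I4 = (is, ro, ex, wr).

I4 = (10, 17, 20, 21)

t=1  I1 issues→FPMUL
t=2  I1 reads · I2 issues→FPADD
t=3  I2 reads
t=6  I2 exec-done
t=7  I1 exec-done · I2 writes R0
t=8  I1 writes R3
t=9  I3 issues→FPMUL
t=10  I3 reads · I4 issues→FPADD
t=15  I3 exec-done
t=16  I3 writes R1
t=17  I4 reads · I5 issues→ALU
t=18  I5 reads
t=19  I5 exec-done
t=20  I4 exec-done · I5 writes R1
t=21  I4 writes R3 · I6 issues→ALU
t=22  I6 reads
t=23  I6 exec-done
t=24  I6 writes R0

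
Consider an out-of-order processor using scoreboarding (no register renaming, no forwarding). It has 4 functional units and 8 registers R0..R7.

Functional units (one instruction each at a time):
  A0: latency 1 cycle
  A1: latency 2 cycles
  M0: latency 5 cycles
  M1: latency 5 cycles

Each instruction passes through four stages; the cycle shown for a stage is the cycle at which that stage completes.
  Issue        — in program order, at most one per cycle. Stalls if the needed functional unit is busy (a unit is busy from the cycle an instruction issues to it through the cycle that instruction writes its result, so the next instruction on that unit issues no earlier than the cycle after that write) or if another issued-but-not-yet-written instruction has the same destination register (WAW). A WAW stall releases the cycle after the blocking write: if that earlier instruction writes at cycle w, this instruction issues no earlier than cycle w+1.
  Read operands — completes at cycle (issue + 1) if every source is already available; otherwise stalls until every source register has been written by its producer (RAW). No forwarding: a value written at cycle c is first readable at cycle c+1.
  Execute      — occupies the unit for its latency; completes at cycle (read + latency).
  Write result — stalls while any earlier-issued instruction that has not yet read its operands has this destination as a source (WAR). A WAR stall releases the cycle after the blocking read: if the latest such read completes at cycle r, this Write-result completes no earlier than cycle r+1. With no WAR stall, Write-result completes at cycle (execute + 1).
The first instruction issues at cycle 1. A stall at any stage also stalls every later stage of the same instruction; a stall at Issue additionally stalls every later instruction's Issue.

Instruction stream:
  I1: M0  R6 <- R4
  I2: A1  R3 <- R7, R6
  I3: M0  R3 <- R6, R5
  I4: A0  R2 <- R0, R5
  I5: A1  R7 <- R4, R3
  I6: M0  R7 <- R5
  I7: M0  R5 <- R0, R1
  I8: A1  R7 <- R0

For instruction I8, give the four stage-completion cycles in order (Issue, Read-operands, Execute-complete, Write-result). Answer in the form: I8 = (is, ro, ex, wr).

I8 = (34, 35, 37, 38)

c1: I1→M0
c2: I1 RO, I2→A1
c7: I1 EX
c8: I1 WR R6
c9: I2 RO
c11: I2 EX
c12: I2 WR R3
c13: I3→M0
c14: I3 RO, I4→A0
c15: I4 RO, I5→A1
c16: I4 EX
c17: I4 WR R2
c19: I3 EX
c20: I3 WR R3
c21: I5 RO
c23: I5 EX
c24: I5 WR R7
c25: I6→M0
c26: I6 RO
c31: I6 EX
c32: I6 WR R7
c33: I7→M0
c34: I7 RO, I8→A1
c35: I8 RO
c37: I8 EX
c38: I8 WR R7
c39: I7 EX
c40: I7 WR R5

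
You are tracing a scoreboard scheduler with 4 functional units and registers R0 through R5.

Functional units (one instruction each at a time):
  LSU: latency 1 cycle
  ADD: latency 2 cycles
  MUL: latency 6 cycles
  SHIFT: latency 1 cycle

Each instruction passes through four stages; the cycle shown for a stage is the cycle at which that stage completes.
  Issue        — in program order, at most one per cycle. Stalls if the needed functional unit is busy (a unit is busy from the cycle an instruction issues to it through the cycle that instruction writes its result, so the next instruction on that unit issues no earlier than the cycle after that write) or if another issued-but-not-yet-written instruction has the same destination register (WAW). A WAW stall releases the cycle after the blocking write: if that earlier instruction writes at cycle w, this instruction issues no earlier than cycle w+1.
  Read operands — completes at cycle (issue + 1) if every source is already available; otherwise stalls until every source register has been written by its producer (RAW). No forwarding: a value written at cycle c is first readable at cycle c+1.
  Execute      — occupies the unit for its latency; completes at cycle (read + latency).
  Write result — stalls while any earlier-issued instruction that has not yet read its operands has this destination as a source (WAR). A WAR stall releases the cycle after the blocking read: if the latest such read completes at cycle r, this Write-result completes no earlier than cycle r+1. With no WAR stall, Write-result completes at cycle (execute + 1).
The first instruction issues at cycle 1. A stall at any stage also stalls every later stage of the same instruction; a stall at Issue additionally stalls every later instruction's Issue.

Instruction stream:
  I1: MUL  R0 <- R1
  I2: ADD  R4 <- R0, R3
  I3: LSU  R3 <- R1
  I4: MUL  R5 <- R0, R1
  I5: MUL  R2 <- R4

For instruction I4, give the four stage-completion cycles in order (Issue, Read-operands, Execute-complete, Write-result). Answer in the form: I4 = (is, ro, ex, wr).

cycle 1: issue I1 (MUL)
cycle 2: I1 read-ops; issue I2 (ADD)
cycle 3: issue I3 (LSU)
cycle 4: I3 read-ops
cycle 5: I3 finished on LSU
cycle 8: I1 finished on MUL
cycle 9: I1→R0
cycle 10: I2 read-ops; issue I4 (MUL)
cycle 11: I3→R3; I4 read-ops
cycle 12: I2 finished on ADD
cycle 13: I2→R4
cycle 17: I4 finished on MUL
cycle 18: I4→R5
cycle 19: issue I5 (MUL)
cycle 20: I5 read-ops
cycle 26: I5 finished on MUL
cycle 27: I5→R2

I4 = (10, 11, 17, 18)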